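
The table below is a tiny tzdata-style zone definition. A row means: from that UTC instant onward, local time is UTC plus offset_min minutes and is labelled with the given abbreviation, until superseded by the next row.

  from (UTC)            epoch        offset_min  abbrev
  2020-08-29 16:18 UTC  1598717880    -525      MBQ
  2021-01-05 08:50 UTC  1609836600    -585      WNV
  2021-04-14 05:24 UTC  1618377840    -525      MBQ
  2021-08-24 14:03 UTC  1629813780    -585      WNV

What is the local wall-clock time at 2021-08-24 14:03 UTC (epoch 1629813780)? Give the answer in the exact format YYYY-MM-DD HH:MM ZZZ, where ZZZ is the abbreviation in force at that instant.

Query: 2021-08-24 14:03 UTC
Rule 4/4 (WNV, -09:45): 2021-08-24 14:03 UTC ≤ query < +∞
14·60 + 3 - 585 = 258 min
258 = 0·1440 + 258; 258 = 4·60 + 18 → 04:18, same day
→ 2021-08-24 04:18 WNV

2021-08-24 04:18 WNV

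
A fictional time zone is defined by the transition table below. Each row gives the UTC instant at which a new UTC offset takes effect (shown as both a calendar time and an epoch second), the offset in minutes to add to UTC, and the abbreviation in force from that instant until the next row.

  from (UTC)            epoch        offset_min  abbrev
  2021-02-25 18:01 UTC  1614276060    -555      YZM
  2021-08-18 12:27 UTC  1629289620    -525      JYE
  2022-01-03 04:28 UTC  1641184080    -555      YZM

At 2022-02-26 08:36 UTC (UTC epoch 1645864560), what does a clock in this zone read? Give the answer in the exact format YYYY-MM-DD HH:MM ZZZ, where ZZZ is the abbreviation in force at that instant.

2022-02-25 23:21 YZM

Query: 2022-02-26 08:36 UTC
Rule 3/3 (YZM, -09:15): 2022-01-03 04:28 UTC ≤ query < +∞
8·60 + 36 - 555 = -39 min
-39 = -1·1440 + 1401; 1401 = 23·60 + 21 → 23:21, 2022-02-26 - 1 day = 2022-02-25
→ 2022-02-25 23:21 YZM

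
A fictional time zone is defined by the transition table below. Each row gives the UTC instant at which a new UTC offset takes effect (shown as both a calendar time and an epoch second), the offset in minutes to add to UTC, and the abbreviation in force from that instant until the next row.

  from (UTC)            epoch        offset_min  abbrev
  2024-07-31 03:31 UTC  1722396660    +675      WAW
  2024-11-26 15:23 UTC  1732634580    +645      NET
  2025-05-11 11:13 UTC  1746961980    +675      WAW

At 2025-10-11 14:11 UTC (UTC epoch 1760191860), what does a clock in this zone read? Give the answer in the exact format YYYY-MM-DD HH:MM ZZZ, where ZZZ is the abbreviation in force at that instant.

Query: 2025-10-11 14:11 UTC
Rule 3/3 (WAW, +11:15): 2025-05-11 11:13 UTC ≤ query < +∞
14·60 + 11 + 675 = 1526 min
1526 = 1·1440 + 86; 86 = 1·60 + 26 → 01:26, 2025-10-11 + 1 day = 2025-10-12
→ 2025-10-12 01:26 WAW

2025-10-12 01:26 WAW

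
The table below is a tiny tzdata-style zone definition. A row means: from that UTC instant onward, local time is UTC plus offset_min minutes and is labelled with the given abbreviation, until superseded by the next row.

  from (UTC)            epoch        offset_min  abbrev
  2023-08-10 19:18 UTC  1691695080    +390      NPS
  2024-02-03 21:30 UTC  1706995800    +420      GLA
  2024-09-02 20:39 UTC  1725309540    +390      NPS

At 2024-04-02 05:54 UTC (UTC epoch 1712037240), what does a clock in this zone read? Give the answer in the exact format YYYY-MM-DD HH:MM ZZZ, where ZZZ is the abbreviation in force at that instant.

2024-04-02 12:54 GLA

Query: 2024-04-02 05:54 UTC
Rule 2/3 (GLA, +07:00): 2024-02-03 21:30 UTC ≤ query < 2024-09-02 20:39 UTC
5·60 + 54 + 420 = 774 min
774 = 0·1440 + 774; 774 = 12·60 + 54 → 12:54, same day
→ 2024-04-02 12:54 GLA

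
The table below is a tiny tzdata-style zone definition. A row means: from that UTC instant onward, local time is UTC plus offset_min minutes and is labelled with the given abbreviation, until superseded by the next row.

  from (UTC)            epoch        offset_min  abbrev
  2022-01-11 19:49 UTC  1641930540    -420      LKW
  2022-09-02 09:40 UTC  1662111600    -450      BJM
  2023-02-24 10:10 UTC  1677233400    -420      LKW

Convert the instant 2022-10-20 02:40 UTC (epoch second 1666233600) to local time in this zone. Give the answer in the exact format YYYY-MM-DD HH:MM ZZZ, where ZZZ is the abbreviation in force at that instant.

Query: 2022-10-20 02:40 UTC
Rule 2/3 (BJM, -07:30): 2022-09-02 09:40 UTC ≤ query < 2023-02-24 10:10 UTC
2·60 + 40 - 450 = -290 min
-290 = -1·1440 + 1150; 1150 = 19·60 + 10 → 19:10, 2022-10-20 - 1 day = 2022-10-19
→ 2022-10-19 19:10 BJM

2022-10-19 19:10 BJM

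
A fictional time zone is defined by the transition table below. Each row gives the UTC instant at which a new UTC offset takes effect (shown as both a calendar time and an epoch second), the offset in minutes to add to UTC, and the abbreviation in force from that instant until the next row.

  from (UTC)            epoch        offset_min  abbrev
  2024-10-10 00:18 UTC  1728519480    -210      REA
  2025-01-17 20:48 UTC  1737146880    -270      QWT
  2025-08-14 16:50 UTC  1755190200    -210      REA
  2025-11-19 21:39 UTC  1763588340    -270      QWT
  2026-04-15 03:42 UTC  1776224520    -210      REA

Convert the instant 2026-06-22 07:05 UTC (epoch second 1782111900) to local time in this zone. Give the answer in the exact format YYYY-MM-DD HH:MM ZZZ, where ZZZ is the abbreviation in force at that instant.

2026-06-22 03:35 REA

Query: 2026-06-22 07:05 UTC
Rule 5/5 (REA, -03:30): 2026-04-15 03:42 UTC ≤ query < +∞
7·60 + 5 - 210 = 215 min
215 = 0·1440 + 215; 215 = 3·60 + 35 → 03:35, same day
→ 2026-06-22 03:35 REA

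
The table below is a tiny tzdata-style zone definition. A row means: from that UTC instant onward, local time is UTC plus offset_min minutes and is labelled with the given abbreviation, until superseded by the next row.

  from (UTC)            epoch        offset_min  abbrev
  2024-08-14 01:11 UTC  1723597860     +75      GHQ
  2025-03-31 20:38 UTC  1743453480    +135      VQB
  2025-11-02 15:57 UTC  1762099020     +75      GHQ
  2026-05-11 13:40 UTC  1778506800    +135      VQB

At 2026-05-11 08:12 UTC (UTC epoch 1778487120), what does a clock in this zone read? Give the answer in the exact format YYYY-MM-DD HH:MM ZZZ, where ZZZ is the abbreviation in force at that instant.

Query: 2026-05-11 08:12 UTC
Rule 3/4 (GHQ, +01:15): 2025-11-02 15:57 UTC ≤ query < 2026-05-11 13:40 UTC
8·60 + 12 + 75 = 567 min
567 = 0·1440 + 567; 567 = 9·60 + 27 → 09:27, same day
→ 2026-05-11 09:27 GHQ

2026-05-11 09:27 GHQ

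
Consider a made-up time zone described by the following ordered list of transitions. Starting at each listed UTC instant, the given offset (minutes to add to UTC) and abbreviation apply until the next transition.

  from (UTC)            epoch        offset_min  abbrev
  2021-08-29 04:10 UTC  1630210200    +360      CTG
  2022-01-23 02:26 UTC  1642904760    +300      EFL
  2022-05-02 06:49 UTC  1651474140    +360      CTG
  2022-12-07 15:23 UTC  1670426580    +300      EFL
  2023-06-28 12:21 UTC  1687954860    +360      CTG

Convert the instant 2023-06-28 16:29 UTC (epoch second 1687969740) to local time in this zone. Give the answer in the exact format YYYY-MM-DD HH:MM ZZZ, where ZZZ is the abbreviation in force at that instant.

Query: 2023-06-28 16:29 UTC
Rule 5/5 (CTG, +06:00): 2023-06-28 12:21 UTC ≤ query < +∞
16·60 + 29 + 360 = 1349 min
1349 = 0·1440 + 1349; 1349 = 22·60 + 29 → 22:29, same day
→ 2023-06-28 22:29 CTG

2023-06-28 22:29 CTG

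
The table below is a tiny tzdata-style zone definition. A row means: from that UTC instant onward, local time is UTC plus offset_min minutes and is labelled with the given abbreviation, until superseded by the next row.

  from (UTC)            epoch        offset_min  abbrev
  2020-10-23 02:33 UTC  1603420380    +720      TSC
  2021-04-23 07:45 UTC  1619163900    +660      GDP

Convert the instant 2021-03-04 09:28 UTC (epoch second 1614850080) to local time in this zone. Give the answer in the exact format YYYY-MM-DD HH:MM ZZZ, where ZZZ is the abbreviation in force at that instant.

2021-03-04 21:28 TSC

Query: 2021-03-04 09:28 UTC
Rule 1/2 (TSC, +12:00): 2020-10-23 02:33 UTC ≤ query < 2021-04-23 07:45 UTC
9·60 + 28 + 720 = 1288 min
1288 = 0·1440 + 1288; 1288 = 21·60 + 28 → 21:28, same day
→ 2021-03-04 21:28 TSC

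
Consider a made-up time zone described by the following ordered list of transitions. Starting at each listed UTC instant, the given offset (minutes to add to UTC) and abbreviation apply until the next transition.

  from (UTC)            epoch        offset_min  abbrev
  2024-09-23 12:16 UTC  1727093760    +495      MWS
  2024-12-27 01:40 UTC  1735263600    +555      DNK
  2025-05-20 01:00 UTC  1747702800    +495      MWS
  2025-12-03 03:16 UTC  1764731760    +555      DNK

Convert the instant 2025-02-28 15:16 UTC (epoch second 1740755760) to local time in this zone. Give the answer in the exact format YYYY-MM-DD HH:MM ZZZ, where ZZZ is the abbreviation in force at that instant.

2025-03-01 00:31 DNK

Query: 2025-02-28 15:16 UTC
Rule 2/4 (DNK, +09:15): 2024-12-27 01:40 UTC ≤ query < 2025-05-20 01:00 UTC
15·60 + 16 + 555 = 1471 min
1471 = 1·1440 + 31; 31 = 0·60 + 31 → 00:31, 2025-02-28 + 1 day = 2025-03-01
→ 2025-03-01 00:31 DNK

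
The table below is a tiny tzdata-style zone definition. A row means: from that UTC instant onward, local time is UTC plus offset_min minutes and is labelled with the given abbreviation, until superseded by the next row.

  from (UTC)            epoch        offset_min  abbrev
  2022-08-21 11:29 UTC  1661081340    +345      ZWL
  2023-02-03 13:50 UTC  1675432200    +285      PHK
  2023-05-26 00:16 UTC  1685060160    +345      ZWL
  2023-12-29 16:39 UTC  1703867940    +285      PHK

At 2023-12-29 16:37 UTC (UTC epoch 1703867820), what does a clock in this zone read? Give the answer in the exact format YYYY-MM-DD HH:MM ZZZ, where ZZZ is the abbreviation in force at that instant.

Query: 2023-12-29 16:37 UTC
Rule 3/4 (ZWL, +05:45): 2023-05-26 00:16 UTC ≤ query < 2023-12-29 16:39 UTC
16·60 + 37 + 345 = 1342 min
1342 = 0·1440 + 1342; 1342 = 22·60 + 22 → 22:22, same day
→ 2023-12-29 22:22 ZWL

2023-12-29 22:22 ZWL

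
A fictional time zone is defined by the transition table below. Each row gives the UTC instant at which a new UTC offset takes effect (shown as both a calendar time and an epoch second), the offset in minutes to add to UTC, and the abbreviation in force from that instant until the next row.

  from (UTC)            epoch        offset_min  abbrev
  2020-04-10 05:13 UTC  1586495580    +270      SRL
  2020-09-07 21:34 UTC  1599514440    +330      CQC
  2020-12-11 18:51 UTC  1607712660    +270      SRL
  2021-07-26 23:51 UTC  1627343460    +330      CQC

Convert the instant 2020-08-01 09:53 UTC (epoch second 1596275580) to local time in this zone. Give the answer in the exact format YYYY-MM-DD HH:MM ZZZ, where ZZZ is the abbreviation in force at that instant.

Query: 2020-08-01 09:53 UTC
Rule 1/4 (SRL, +04:30): 2020-04-10 05:13 UTC ≤ query < 2020-09-07 21:34 UTC
9·60 + 53 + 270 = 863 min
863 = 0·1440 + 863; 863 = 14·60 + 23 → 14:23, same day
→ 2020-08-01 14:23 SRL

2020-08-01 14:23 SRL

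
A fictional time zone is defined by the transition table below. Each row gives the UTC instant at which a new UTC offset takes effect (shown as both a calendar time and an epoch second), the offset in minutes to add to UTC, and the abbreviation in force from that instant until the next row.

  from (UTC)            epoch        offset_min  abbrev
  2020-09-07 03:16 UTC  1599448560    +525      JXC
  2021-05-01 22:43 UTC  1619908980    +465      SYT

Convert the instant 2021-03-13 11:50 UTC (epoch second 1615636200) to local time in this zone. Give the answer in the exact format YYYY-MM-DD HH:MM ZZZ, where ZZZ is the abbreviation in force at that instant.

Query: 2021-03-13 11:50 UTC
Rule 1/2 (JXC, +08:45): 2020-09-07 03:16 UTC ≤ query < 2021-05-01 22:43 UTC
11·60 + 50 + 525 = 1235 min
1235 = 0·1440 + 1235; 1235 = 20·60 + 35 → 20:35, same day
→ 2021-03-13 20:35 JXC

2021-03-13 20:35 JXC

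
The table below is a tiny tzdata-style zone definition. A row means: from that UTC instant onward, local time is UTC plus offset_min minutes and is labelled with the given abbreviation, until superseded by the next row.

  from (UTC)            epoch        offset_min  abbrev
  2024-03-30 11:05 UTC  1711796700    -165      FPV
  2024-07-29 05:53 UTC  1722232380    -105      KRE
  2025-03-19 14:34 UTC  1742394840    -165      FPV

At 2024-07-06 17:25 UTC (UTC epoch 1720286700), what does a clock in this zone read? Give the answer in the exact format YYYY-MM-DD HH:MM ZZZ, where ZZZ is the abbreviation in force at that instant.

Query: 2024-07-06 17:25 UTC
Rule 1/3 (FPV, -02:45): 2024-03-30 11:05 UTC ≤ query < 2024-07-29 05:53 UTC
17·60 + 25 - 165 = 880 min
880 = 0·1440 + 880; 880 = 14·60 + 40 → 14:40, same day
→ 2024-07-06 14:40 FPV

2024-07-06 14:40 FPV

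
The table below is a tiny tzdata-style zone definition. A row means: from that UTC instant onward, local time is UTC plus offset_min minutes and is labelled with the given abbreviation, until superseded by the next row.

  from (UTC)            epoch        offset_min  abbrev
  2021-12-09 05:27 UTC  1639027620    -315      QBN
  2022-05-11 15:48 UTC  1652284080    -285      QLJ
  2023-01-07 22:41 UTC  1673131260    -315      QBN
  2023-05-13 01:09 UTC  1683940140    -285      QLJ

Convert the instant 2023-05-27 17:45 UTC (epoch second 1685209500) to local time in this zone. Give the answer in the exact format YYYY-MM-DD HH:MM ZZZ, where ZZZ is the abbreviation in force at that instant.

Query: 2023-05-27 17:45 UTC
Rule 4/4 (QLJ, -04:45): 2023-05-13 01:09 UTC ≤ query < +∞
17·60 + 45 - 285 = 780 min
780 = 0·1440 + 780; 780 = 13·60 + 0 → 13:00, same day
→ 2023-05-27 13:00 QLJ

2023-05-27 13:00 QLJ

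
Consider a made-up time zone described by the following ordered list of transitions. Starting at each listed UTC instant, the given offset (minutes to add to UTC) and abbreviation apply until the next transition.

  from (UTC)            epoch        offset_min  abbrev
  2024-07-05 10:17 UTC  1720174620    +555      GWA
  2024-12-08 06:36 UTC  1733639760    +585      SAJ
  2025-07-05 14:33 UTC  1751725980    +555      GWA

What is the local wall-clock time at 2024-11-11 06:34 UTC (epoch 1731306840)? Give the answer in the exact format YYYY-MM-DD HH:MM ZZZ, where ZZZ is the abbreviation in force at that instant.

2024-11-11 15:49 GWA

Query: 2024-11-11 06:34 UTC
Rule 1/3 (GWA, +09:15): 2024-07-05 10:17 UTC ≤ query < 2024-12-08 06:36 UTC
6·60 + 34 + 555 = 949 min
949 = 0·1440 + 949; 949 = 15·60 + 49 → 15:49, same day
→ 2024-11-11 15:49 GWA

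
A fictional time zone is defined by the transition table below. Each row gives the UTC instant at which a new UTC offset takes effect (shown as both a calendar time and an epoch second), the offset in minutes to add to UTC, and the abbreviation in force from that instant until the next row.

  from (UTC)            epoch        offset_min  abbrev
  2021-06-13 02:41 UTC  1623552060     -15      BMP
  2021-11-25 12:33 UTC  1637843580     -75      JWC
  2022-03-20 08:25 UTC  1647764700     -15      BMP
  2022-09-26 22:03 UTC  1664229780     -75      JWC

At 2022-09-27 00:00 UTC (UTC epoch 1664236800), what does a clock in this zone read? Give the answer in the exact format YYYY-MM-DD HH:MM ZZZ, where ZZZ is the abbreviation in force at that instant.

Query: 2022-09-27 00:00 UTC
Rule 4/4 (JWC, -01:15): 2022-09-26 22:03 UTC ≤ query < +∞
0·60 + 0 - 75 = -75 min
-75 = -1·1440 + 1365; 1365 = 22·60 + 45 → 22:45, 2022-09-27 - 1 day = 2022-09-26
→ 2022-09-26 22:45 JWC

2022-09-26 22:45 JWC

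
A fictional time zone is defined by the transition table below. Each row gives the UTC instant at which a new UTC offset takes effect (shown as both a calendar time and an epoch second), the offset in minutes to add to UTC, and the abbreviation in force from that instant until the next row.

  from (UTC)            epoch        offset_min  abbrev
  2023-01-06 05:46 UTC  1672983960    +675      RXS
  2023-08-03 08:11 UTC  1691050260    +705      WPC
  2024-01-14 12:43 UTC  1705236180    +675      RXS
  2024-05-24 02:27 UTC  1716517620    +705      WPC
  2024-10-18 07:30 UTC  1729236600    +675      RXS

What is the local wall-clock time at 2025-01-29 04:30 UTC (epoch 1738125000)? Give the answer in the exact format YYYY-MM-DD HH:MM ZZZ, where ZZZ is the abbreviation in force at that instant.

Query: 2025-01-29 04:30 UTC
Rule 5/5 (RXS, +11:15): 2024-10-18 07:30 UTC ≤ query < +∞
4·60 + 30 + 675 = 945 min
945 = 0·1440 + 945; 945 = 15·60 + 45 → 15:45, same day
→ 2025-01-29 15:45 RXS

2025-01-29 15:45 RXS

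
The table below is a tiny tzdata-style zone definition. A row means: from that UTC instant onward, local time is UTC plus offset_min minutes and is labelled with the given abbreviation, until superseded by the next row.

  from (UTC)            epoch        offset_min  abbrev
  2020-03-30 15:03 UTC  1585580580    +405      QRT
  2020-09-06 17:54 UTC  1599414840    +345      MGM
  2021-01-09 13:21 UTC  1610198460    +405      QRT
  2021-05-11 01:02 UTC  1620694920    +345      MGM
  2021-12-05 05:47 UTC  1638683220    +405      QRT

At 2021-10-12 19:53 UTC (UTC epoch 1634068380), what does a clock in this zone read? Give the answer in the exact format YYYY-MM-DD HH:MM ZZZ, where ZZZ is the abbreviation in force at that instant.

Query: 2021-10-12 19:53 UTC
Rule 4/5 (MGM, +05:45): 2021-05-11 01:02 UTC ≤ query < 2021-12-05 05:47 UTC
19·60 + 53 + 345 = 1538 min
1538 = 1·1440 + 98; 98 = 1·60 + 38 → 01:38, 2021-10-12 + 1 day = 2021-10-13
→ 2021-10-13 01:38 MGM

2021-10-13 01:38 MGM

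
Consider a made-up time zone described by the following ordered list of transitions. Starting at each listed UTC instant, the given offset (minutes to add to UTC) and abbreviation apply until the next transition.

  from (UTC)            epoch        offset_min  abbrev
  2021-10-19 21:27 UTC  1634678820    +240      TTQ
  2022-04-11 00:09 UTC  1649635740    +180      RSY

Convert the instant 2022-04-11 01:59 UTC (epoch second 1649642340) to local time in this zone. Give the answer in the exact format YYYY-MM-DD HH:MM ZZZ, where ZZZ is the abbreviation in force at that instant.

2022-04-11 04:59 RSY

Query: 2022-04-11 01:59 UTC
Rule 2/2 (RSY, +03:00): 2022-04-11 00:09 UTC ≤ query < +∞
1·60 + 59 + 180 = 299 min
299 = 0·1440 + 299; 299 = 4·60 + 59 → 04:59, same day
→ 2022-04-11 04:59 RSY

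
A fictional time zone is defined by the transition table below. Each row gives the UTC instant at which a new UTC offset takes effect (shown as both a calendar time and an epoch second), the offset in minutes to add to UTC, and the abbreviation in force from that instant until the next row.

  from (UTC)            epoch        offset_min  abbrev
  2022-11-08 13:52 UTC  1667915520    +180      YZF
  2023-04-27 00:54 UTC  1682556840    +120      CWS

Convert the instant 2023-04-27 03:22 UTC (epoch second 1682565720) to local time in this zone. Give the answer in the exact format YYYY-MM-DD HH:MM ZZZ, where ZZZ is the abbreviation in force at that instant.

2023-04-27 05:22 CWS

Query: 2023-04-27 03:22 UTC
Rule 2/2 (CWS, +02:00): 2023-04-27 00:54 UTC ≤ query < +∞
3·60 + 22 + 120 = 322 min
322 = 0·1440 + 322; 322 = 5·60 + 22 → 05:22, same day
→ 2023-04-27 05:22 CWS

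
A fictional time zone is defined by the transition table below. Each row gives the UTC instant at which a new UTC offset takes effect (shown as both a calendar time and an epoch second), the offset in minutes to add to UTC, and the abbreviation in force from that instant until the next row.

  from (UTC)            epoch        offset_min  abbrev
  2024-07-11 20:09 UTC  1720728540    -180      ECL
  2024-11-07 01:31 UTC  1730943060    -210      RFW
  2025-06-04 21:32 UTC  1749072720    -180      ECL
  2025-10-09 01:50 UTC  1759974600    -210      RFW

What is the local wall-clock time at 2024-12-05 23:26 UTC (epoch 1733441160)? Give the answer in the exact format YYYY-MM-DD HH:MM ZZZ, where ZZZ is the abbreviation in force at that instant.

Query: 2024-12-05 23:26 UTC
Rule 2/4 (RFW, -03:30): 2024-11-07 01:31 UTC ≤ query < 2025-06-04 21:32 UTC
23·60 + 26 - 210 = 1196 min
1196 = 0·1440 + 1196; 1196 = 19·60 + 56 → 19:56, same day
→ 2024-12-05 19:56 RFW

2024-12-05 19:56 RFW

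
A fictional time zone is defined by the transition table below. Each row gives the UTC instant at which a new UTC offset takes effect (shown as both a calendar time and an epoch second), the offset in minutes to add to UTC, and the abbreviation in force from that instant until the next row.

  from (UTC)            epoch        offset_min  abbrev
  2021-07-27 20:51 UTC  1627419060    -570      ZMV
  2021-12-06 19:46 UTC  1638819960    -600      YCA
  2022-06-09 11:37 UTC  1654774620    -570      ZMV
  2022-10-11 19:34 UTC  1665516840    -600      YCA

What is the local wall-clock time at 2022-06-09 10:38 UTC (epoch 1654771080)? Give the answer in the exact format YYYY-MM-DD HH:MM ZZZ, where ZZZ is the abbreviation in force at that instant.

Query: 2022-06-09 10:38 UTC
Rule 2/4 (YCA, -10:00): 2021-12-06 19:46 UTC ≤ query < 2022-06-09 11:37 UTC
10·60 + 38 - 600 = 38 min
38 = 0·1440 + 38; 38 = 0·60 + 38 → 00:38, same day
→ 2022-06-09 00:38 YCA

2022-06-09 00:38 YCA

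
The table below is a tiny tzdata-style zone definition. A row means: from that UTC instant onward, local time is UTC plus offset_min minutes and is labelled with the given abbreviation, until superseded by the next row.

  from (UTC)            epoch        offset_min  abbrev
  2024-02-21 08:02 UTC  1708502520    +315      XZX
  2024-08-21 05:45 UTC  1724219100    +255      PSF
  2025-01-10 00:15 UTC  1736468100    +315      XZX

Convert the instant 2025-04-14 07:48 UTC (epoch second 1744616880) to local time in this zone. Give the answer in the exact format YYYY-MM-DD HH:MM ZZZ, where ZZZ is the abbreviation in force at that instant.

2025-04-14 13:03 XZX

Query: 2025-04-14 07:48 UTC
Rule 3/3 (XZX, +05:15): 2025-01-10 00:15 UTC ≤ query < +∞
7·60 + 48 + 315 = 783 min
783 = 0·1440 + 783; 783 = 13·60 + 3 → 13:03, same day
→ 2025-04-14 13:03 XZX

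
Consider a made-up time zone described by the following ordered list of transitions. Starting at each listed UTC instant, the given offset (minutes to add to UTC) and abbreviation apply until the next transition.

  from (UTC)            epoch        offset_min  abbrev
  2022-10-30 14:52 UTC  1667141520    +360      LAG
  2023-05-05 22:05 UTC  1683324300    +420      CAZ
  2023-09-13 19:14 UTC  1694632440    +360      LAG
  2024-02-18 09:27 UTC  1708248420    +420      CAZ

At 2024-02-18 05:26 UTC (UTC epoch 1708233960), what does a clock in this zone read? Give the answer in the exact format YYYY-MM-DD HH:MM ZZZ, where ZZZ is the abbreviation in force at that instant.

Query: 2024-02-18 05:26 UTC
Rule 3/4 (LAG, +06:00): 2023-09-13 19:14 UTC ≤ query < 2024-02-18 09:27 UTC
5·60 + 26 + 360 = 686 min
686 = 0·1440 + 686; 686 = 11·60 + 26 → 11:26, same day
→ 2024-02-18 11:26 LAG

2024-02-18 11:26 LAG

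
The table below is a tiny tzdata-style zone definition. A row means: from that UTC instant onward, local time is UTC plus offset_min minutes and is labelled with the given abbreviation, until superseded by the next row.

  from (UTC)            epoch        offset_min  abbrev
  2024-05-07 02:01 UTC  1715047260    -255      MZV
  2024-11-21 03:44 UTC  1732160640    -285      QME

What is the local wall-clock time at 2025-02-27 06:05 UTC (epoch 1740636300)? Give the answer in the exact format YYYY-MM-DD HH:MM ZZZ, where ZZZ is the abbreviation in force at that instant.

2025-02-27 01:20 QME

Query: 2025-02-27 06:05 UTC
Rule 2/2 (QME, -04:45): 2024-11-21 03:44 UTC ≤ query < +∞
6·60 + 5 - 285 = 80 min
80 = 0·1440 + 80; 80 = 1·60 + 20 → 01:20, same day
→ 2025-02-27 01:20 QME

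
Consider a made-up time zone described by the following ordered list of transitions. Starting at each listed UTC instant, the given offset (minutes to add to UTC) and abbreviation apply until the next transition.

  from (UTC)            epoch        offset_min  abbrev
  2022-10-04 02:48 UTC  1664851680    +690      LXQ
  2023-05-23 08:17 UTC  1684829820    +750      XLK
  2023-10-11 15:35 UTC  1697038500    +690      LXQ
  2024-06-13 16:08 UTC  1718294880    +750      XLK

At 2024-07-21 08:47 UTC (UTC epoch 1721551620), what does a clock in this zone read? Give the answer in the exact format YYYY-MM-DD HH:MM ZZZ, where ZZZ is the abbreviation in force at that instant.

2024-07-21 21:17 XLK

Query: 2024-07-21 08:47 UTC
Rule 4/4 (XLK, +12:30): 2024-06-13 16:08 UTC ≤ query < +∞
8·60 + 47 + 750 = 1277 min
1277 = 0·1440 + 1277; 1277 = 21·60 + 17 → 21:17, same day
→ 2024-07-21 21:17 XLK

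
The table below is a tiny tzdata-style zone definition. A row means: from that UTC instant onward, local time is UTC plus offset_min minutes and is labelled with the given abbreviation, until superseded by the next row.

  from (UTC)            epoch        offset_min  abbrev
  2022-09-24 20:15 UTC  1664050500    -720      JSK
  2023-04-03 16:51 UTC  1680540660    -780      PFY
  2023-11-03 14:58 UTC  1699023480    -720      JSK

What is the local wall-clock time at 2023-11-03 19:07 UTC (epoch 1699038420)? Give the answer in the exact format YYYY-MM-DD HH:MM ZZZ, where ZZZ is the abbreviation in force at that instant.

2023-11-03 07:07 JSK

Query: 2023-11-03 19:07 UTC
Rule 3/3 (JSK, -12:00): 2023-11-03 14:58 UTC ≤ query < +∞
19·60 + 7 - 720 = 427 min
427 = 0·1440 + 427; 427 = 7·60 + 7 → 07:07, same day
→ 2023-11-03 07:07 JSK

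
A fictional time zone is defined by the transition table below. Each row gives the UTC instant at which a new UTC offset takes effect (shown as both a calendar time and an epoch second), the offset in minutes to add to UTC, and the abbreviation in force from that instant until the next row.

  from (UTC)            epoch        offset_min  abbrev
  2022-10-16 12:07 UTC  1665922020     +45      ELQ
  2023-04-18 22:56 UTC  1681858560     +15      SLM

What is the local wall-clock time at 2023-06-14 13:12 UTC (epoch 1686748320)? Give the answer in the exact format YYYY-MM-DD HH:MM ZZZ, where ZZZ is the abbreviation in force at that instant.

2023-06-14 13:27 SLM

Query: 2023-06-14 13:12 UTC
Rule 2/2 (SLM, +00:15): 2023-04-18 22:56 UTC ≤ query < +∞
13·60 + 12 + 15 = 807 min
807 = 0·1440 + 807; 807 = 13·60 + 27 → 13:27, same day
→ 2023-06-14 13:27 SLM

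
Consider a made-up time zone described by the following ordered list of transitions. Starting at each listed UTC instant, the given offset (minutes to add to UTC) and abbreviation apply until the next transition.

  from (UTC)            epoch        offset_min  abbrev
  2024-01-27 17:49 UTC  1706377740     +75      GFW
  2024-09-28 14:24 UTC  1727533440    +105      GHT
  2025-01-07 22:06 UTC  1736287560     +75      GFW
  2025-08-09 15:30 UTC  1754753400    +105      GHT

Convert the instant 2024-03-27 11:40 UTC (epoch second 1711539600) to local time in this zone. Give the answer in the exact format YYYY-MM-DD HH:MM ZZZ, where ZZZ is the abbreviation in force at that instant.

Query: 2024-03-27 11:40 UTC
Rule 1/4 (GFW, +01:15): 2024-01-27 17:49 UTC ≤ query < 2024-09-28 14:24 UTC
11·60 + 40 + 75 = 775 min
775 = 0·1440 + 775; 775 = 12·60 + 55 → 12:55, same day
→ 2024-03-27 12:55 GFW

2024-03-27 12:55 GFW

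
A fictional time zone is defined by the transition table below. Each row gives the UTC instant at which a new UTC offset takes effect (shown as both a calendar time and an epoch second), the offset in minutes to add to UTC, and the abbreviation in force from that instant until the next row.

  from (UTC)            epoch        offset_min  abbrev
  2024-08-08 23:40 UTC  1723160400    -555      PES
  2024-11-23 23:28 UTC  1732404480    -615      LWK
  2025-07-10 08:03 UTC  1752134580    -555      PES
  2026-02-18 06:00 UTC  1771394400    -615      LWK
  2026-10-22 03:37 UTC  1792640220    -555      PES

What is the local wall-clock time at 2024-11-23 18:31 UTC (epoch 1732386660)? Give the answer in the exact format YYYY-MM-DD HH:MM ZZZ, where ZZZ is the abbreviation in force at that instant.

Query: 2024-11-23 18:31 UTC
Rule 1/5 (PES, -09:15): 2024-08-08 23:40 UTC ≤ query < 2024-11-23 23:28 UTC
18·60 + 31 - 555 = 556 min
556 = 0·1440 + 556; 556 = 9·60 + 16 → 09:16, same day
→ 2024-11-23 09:16 PES

2024-11-23 09:16 PES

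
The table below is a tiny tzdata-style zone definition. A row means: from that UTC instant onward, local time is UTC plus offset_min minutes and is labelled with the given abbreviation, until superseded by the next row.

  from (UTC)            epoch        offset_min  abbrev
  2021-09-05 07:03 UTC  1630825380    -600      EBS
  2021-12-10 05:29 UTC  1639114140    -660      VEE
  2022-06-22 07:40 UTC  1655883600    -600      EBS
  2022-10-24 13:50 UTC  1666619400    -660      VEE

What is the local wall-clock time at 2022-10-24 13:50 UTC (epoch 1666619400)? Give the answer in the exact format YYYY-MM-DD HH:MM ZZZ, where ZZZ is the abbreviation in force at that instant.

2022-10-24 02:50 VEE

Query: 2022-10-24 13:50 UTC
Rule 4/4 (VEE, -11:00): 2022-10-24 13:50 UTC ≤ query < +∞
13·60 + 50 - 660 = 170 min
170 = 0·1440 + 170; 170 = 2·60 + 50 → 02:50, same day
→ 2022-10-24 02:50 VEE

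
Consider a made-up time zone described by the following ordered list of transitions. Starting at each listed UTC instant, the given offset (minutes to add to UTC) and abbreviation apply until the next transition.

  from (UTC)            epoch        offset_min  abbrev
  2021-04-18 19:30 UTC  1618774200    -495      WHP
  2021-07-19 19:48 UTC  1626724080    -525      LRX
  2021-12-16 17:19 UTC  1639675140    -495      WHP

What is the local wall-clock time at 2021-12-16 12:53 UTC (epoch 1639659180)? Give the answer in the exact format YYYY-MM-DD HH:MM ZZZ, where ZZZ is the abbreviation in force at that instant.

Query: 2021-12-16 12:53 UTC
Rule 2/3 (LRX, -08:45): 2021-07-19 19:48 UTC ≤ query < 2021-12-16 17:19 UTC
12·60 + 53 - 525 = 248 min
248 = 0·1440 + 248; 248 = 4·60 + 8 → 04:08, same day
→ 2021-12-16 04:08 LRX

2021-12-16 04:08 LRX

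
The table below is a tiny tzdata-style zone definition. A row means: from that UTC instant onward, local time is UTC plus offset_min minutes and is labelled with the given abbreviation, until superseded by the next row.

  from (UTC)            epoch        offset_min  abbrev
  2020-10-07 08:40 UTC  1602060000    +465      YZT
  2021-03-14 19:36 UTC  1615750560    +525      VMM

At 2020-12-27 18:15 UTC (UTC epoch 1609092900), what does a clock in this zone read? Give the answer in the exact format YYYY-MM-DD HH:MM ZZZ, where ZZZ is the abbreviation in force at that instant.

Query: 2020-12-27 18:15 UTC
Rule 1/2 (YZT, +07:45): 2020-10-07 08:40 UTC ≤ query < 2021-03-14 19:36 UTC
18·60 + 15 + 465 = 1560 min
1560 = 1·1440 + 120; 120 = 2·60 + 0 → 02:00, 2020-12-27 + 1 day = 2020-12-28
→ 2020-12-28 02:00 YZT

2020-12-28 02:00 YZT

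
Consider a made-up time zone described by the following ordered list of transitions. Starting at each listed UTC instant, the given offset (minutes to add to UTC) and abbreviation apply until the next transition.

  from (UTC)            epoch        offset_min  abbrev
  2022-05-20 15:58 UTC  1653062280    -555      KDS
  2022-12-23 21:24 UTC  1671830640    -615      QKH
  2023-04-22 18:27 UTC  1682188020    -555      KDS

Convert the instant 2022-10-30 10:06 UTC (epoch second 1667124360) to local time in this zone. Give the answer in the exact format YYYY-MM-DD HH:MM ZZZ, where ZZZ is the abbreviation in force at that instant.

2022-10-30 00:51 KDS

Query: 2022-10-30 10:06 UTC
Rule 1/3 (KDS, -09:15): 2022-05-20 15:58 UTC ≤ query < 2022-12-23 21:24 UTC
10·60 + 6 - 555 = 51 min
51 = 0·1440 + 51; 51 = 0·60 + 51 → 00:51, same day
→ 2022-10-30 00:51 KDS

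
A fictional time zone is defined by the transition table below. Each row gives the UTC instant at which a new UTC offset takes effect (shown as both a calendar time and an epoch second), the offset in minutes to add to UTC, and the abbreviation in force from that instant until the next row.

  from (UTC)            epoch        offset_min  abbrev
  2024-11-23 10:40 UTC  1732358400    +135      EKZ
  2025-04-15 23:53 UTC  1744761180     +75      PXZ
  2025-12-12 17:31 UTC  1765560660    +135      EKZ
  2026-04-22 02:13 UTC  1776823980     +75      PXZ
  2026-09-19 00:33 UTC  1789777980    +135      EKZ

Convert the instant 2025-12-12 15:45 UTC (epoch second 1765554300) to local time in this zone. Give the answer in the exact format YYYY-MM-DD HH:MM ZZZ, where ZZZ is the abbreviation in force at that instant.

Query: 2025-12-12 15:45 UTC
Rule 2/5 (PXZ, +01:15): 2025-04-15 23:53 UTC ≤ query < 2025-12-12 17:31 UTC
15·60 + 45 + 75 = 1020 min
1020 = 0·1440 + 1020; 1020 = 17·60 + 0 → 17:00, same day
→ 2025-12-12 17:00 PXZ

2025-12-12 17:00 PXZ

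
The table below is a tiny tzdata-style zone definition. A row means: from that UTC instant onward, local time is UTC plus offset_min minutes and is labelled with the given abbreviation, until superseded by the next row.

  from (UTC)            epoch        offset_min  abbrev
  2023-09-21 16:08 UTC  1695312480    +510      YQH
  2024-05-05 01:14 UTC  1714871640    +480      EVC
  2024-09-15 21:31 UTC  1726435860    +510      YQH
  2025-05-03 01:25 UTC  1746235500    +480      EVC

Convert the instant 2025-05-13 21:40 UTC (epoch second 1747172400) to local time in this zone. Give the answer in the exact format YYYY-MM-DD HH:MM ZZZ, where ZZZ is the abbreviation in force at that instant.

Query: 2025-05-13 21:40 UTC
Rule 4/4 (EVC, +08:00): 2025-05-03 01:25 UTC ≤ query < +∞
21·60 + 40 + 480 = 1780 min
1780 = 1·1440 + 340; 340 = 5·60 + 40 → 05:40, 2025-05-13 + 1 day = 2025-05-14
→ 2025-05-14 05:40 EVC

2025-05-14 05:40 EVC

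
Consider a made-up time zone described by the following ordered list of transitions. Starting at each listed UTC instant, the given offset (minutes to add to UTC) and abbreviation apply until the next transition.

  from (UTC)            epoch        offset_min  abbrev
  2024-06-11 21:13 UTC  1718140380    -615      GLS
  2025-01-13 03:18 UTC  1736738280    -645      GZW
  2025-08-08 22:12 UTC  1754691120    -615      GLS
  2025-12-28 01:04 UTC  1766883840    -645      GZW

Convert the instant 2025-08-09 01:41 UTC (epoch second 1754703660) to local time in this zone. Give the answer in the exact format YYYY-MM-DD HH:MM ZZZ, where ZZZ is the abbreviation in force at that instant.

Query: 2025-08-09 01:41 UTC
Rule 3/4 (GLS, -10:15): 2025-08-08 22:12 UTC ≤ query < 2025-12-28 01:04 UTC
1·60 + 41 - 615 = -514 min
-514 = -1·1440 + 926; 926 = 15·60 + 26 → 15:26, 2025-08-09 - 1 day = 2025-08-08
→ 2025-08-08 15:26 GLS

2025-08-08 15:26 GLS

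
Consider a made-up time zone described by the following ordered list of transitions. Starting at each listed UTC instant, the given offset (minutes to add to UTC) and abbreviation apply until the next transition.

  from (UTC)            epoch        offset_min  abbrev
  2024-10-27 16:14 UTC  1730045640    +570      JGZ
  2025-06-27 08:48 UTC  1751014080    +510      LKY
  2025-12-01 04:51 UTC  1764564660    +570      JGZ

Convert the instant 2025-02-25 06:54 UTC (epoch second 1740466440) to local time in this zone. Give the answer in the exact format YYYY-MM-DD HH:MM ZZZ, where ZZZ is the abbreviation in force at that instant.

2025-02-25 16:24 JGZ

Query: 2025-02-25 06:54 UTC
Rule 1/3 (JGZ, +09:30): 2024-10-27 16:14 UTC ≤ query < 2025-06-27 08:48 UTC
6·60 + 54 + 570 = 984 min
984 = 0·1440 + 984; 984 = 16·60 + 24 → 16:24, same day
→ 2025-02-25 16:24 JGZ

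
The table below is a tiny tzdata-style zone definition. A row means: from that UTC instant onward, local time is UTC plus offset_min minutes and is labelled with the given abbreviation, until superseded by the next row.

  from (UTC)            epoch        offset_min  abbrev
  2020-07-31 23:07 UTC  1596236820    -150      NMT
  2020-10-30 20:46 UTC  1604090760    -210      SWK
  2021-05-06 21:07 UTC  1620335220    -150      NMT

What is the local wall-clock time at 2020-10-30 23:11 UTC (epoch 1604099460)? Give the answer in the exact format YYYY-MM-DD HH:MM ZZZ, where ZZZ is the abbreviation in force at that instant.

2020-10-30 19:41 SWK

Query: 2020-10-30 23:11 UTC
Rule 2/3 (SWK, -03:30): 2020-10-30 20:46 UTC ≤ query < 2021-05-06 21:07 UTC
23·60 + 11 - 210 = 1181 min
1181 = 0·1440 + 1181; 1181 = 19·60 + 41 → 19:41, same day
→ 2020-10-30 19:41 SWK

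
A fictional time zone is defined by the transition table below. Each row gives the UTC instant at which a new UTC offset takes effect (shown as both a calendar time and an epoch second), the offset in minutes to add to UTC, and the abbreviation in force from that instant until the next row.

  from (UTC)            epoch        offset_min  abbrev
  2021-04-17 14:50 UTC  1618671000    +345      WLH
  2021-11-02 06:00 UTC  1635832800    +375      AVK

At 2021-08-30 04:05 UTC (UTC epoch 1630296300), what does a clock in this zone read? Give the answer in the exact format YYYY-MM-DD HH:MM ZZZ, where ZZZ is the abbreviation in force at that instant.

Query: 2021-08-30 04:05 UTC
Rule 1/2 (WLH, +05:45): 2021-04-17 14:50 UTC ≤ query < 2021-11-02 06:00 UTC
4·60 + 5 + 345 = 590 min
590 = 0·1440 + 590; 590 = 9·60 + 50 → 09:50, same day
→ 2021-08-30 09:50 WLH

2021-08-30 09:50 WLH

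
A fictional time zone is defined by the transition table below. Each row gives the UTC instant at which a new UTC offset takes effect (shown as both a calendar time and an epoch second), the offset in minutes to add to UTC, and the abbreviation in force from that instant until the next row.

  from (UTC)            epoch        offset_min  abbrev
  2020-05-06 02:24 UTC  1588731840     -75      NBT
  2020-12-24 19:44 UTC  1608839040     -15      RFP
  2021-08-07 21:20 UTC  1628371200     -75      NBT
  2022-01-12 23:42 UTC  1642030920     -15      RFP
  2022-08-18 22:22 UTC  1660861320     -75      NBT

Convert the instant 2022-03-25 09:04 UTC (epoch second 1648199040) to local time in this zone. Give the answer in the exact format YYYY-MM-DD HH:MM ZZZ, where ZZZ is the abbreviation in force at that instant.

Query: 2022-03-25 09:04 UTC
Rule 4/5 (RFP, -00:15): 2022-01-12 23:42 UTC ≤ query < 2022-08-18 22:22 UTC
9·60 + 4 - 15 = 529 min
529 = 0·1440 + 529; 529 = 8·60 + 49 → 08:49, same day
→ 2022-03-25 08:49 RFP

2022-03-25 08:49 RFP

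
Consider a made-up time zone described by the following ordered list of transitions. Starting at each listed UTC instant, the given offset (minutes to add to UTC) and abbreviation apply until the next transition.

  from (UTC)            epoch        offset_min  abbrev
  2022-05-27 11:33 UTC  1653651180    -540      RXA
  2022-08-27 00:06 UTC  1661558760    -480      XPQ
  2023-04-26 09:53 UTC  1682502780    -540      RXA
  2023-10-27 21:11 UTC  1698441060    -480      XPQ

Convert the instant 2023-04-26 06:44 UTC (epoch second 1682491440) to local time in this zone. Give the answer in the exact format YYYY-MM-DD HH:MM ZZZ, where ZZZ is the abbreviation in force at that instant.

Query: 2023-04-26 06:44 UTC
Rule 2/4 (XPQ, -08:00): 2022-08-27 00:06 UTC ≤ query < 2023-04-26 09:53 UTC
6·60 + 44 - 480 = -76 min
-76 = -1·1440 + 1364; 1364 = 22·60 + 44 → 22:44, 2023-04-26 - 1 day = 2023-04-25
→ 2023-04-25 22:44 XPQ

2023-04-25 22:44 XPQ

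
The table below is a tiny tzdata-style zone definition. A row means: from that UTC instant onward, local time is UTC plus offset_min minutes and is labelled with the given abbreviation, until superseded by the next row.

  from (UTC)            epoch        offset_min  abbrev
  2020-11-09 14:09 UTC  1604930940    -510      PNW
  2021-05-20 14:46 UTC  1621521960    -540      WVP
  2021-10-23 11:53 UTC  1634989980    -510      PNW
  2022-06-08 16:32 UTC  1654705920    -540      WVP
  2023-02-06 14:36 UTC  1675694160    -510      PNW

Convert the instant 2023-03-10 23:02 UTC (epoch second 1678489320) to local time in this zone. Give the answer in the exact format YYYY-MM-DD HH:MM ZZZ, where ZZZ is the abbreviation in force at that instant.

Query: 2023-03-10 23:02 UTC
Rule 5/5 (PNW, -08:30): 2023-02-06 14:36 UTC ≤ query < +∞
23·60 + 2 - 510 = 872 min
872 = 0·1440 + 872; 872 = 14·60 + 32 → 14:32, same day
→ 2023-03-10 14:32 PNW

2023-03-10 14:32 PNW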